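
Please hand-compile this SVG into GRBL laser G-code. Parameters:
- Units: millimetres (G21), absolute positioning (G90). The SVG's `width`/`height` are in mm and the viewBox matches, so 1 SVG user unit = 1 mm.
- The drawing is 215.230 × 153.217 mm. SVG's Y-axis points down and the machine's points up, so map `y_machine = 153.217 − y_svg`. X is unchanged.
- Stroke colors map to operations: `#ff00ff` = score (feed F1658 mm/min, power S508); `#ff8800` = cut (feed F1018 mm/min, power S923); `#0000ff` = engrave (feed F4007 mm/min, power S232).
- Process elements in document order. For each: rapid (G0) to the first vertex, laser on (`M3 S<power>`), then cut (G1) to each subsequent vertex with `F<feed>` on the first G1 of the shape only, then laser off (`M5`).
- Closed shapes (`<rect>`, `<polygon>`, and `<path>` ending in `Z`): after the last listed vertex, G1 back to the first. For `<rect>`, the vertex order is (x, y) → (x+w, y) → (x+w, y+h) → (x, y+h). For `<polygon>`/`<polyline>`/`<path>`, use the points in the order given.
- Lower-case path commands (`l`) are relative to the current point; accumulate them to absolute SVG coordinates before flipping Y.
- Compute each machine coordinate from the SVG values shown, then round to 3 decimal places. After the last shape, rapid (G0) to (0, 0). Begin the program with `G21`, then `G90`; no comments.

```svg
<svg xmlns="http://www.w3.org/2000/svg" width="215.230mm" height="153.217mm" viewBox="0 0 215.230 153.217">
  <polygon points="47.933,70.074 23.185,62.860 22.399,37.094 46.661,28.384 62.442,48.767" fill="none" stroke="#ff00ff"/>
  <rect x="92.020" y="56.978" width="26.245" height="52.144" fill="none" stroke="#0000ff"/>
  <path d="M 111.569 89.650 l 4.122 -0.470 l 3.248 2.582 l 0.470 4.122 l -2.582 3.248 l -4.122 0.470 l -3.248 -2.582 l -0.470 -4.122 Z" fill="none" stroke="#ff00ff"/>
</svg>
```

G21
G90
G0 X47.933 Y83.143
M3 S508
G1 X23.185 Y90.357 F1658
G1 X22.399 Y116.123
G1 X46.661 Y124.833
G1 X62.442 Y104.450
G1 X47.933 Y83.143
M5
G0 X92.020 Y96.239
M3 S232
G1 X118.265 Y96.239 F4007
G1 X118.265 Y44.095
G1 X92.020 Y44.095
G1 X92.020 Y96.239
M5
G0 X111.569 Y63.567
M3 S508
G1 X115.691 Y64.037 F1658
G1 X118.939 Y61.455
G1 X119.409 Y57.333
G1 X116.827 Y54.085
G1 X112.705 Y53.615
G1 X109.457 Y56.197
G1 X108.987 Y60.319
G1 X111.569 Y63.567
M5
G0 X0.000 Y0.000

viewBox `0 0 215.230 153.217` with mm width/height → 1 unit = 1 mm. Flip: y_m = 153.217 − y_svg.

**Shape 1** — `<polygon>` regular polygon, stroke `#ff00ff` → score (S508, F1658). Machine vertices: (47.933,83.143) → (23.185,90.357) → (22.399,116.123) → (46.661,124.833) → (62.442,104.450) → (47.933,83.143). Closed: final G1 returns to the first vertex.

**Shape 2** — `<rect>` rectangle, stroke `#0000ff` → engrave (S232, F4007). Machine vertices: (92.020,96.239) → (118.265,96.239) → (118.265,44.095) → (92.020,44.095) → (92.020,96.239). Closed: final G1 returns to the first vertex.

**Shape 3** — `<path>` regular polygon, stroke `#ff00ff` → score (S508, F1658). Machine vertices: (111.569,63.567) → (115.691,64.037) → (118.939,61.455) → (119.409,57.333) → (116.827,54.085) → (112.705,53.615) → (109.457,56.197) → (108.987,60.319) → (111.569,63.567). Closed: final G1 returns to the first vertex.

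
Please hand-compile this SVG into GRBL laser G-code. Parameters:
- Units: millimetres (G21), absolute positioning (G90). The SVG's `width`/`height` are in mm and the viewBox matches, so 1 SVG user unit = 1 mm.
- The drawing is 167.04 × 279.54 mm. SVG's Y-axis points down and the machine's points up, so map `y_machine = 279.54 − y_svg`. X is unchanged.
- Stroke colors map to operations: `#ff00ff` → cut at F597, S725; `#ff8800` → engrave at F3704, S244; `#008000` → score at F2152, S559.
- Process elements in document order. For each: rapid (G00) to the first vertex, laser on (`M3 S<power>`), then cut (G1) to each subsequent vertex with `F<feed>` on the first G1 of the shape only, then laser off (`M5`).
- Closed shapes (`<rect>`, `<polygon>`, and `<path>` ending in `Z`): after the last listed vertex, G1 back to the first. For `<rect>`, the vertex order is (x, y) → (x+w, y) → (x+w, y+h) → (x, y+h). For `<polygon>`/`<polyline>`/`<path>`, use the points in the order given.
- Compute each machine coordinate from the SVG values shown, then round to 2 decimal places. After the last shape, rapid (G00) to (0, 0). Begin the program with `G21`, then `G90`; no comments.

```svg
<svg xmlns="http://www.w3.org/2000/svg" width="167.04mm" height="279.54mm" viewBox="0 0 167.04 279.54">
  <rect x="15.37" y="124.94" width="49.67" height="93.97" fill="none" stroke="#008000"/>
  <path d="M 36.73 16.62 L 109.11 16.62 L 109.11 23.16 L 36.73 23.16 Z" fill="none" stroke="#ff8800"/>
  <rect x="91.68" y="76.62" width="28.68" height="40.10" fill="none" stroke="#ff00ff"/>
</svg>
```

Since the viewBox matches the mm dimensions, user units are millimetres directly. The only transform is the Y-flip y_m = 279.54 − y_svg.

Shape 1 is a rectangle drawn with `<rect>`. Its stroke #008000 means score at S559, F2152. After flipping Y the toolpath is (15.37,154.60) → (65.04,154.60) → (65.04,60.63) → (15.37,60.63) → (15.37,154.60), returning to the start.

Shape 2 is a rectangle drawn with `<path>`. Its stroke #ff8800 means engrave at S244, F3704. After flipping Y the toolpath is (36.73,262.92) → (109.11,262.92) → (109.11,256.38) → (36.73,256.38) → (36.73,262.92), returning to the start.

Shape 3 is a rectangle drawn with `<rect>`. Its stroke #ff00ff means cut at S725, F597. After flipping Y the toolpath is (91.68,202.92) → (120.36,202.92) → (120.36,162.82) → (91.68,162.82) → (91.68,202.92), returning to the start.

G21
G90
G00 X15.37 Y154.60
M3 S559
G1 X65.04 Y154.60 F2152
G1 X65.04 Y60.63
G1 X15.37 Y60.63
G1 X15.37 Y154.60
M5
G00 X36.73 Y262.92
M3 S244
G1 X109.11 Y262.92 F3704
G1 X109.11 Y256.38
G1 X36.73 Y256.38
G1 X36.73 Y262.92
M5
G00 X91.68 Y202.92
M3 S725
G1 X120.36 Y202.92 F597
G1 X120.36 Y162.82
G1 X91.68 Y162.82
G1 X91.68 Y202.92
M5
G00 X0.00 Y0.00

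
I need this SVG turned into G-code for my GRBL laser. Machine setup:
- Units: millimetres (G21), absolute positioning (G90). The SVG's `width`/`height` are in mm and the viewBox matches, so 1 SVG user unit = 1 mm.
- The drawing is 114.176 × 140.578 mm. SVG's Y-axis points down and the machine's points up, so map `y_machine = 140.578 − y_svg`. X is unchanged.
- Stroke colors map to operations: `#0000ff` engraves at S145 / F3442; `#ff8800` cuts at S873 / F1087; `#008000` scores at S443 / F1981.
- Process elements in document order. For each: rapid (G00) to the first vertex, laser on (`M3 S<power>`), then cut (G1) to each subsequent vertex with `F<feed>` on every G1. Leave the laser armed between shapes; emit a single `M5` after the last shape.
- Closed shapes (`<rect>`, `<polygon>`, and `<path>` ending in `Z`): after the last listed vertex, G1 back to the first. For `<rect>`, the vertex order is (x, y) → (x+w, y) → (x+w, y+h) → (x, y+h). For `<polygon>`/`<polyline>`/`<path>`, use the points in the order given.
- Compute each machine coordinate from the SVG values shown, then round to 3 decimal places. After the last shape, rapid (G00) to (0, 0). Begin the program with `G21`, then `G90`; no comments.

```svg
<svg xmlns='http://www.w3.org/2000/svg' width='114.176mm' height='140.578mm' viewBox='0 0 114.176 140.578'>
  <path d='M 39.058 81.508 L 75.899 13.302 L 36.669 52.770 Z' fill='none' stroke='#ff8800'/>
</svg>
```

viewBox `0 0 114.176 140.578` with mm width/height → 1 unit = 1 mm. Flip: y_m = 140.578 − y_svg.

**Shape 1** — `<path>` closed polygon, stroke `#ff8800` → cut (S873, F1087). Machine vertices: (39.058,59.070) → (75.899,127.276) → (36.669,87.808) → (39.058,59.070). Closed: final G1 returns to the first vertex.

G21
G90
G00 X39.058 Y59.070
M3 S873
G1 X75.899 Y127.276 F1087
G1 X36.669 Y87.808 F1087
G1 X39.058 Y59.070 F1087
M5
G00 X0.000 Y0.000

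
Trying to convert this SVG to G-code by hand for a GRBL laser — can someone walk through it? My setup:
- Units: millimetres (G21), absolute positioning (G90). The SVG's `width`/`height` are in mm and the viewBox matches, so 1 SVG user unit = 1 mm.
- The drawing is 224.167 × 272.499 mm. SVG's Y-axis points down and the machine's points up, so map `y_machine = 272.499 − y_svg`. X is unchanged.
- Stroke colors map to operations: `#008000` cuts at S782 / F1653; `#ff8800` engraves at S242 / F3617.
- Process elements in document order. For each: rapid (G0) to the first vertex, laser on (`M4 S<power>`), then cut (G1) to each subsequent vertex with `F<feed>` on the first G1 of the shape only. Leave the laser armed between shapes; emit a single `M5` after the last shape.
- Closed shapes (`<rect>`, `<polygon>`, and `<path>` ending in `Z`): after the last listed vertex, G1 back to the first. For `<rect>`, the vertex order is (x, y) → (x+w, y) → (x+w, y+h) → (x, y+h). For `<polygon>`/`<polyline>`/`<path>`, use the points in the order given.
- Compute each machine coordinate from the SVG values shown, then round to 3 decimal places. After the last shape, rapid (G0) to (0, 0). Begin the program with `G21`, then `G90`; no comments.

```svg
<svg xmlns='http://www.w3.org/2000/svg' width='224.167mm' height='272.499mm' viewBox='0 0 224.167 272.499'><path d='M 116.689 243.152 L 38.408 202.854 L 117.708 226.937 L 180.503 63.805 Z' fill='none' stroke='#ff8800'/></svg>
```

Since the viewBox matches the mm dimensions, user units are millimetres directly. The only transform is the Y-flip y_m = 272.499 − y_svg.

Shape 1 is a closed polygon drawn with `<path>`. Its stroke #ff8800 means engrave at S242, F3617. After flipping Y the toolpath is (116.689,29.347) → (38.408,69.645) → (117.708,45.562) → (180.503,208.694) → (116.689,29.347), returning to the start.

G21
G90
G0 X116.689 Y29.347
M4 S242
G1 X38.408 Y69.645 F3617
G1 X117.708 Y45.562
G1 X180.503 Y208.694
G1 X116.689 Y29.347
M5
G0 X0.000 Y0.000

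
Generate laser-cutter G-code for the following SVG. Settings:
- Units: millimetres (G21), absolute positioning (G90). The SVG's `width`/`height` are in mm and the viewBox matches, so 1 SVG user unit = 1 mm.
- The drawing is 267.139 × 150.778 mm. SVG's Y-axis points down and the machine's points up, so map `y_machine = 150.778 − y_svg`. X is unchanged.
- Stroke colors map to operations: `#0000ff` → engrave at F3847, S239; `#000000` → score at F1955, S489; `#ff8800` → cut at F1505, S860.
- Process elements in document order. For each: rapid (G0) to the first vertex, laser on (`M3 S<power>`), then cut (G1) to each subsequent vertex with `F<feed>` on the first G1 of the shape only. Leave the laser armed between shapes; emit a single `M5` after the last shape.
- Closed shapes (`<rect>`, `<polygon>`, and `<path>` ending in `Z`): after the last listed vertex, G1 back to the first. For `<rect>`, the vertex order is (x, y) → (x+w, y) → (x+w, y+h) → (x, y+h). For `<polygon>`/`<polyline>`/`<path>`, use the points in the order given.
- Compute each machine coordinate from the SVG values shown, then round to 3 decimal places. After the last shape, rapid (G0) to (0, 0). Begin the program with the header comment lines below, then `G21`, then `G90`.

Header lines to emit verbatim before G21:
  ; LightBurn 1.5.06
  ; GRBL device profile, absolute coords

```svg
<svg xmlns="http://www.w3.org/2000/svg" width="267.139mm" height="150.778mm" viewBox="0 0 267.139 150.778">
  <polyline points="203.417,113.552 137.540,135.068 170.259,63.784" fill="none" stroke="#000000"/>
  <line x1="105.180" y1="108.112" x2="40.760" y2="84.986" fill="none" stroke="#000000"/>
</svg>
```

Since the viewBox matches the mm dimensions, user units are millimetres directly. The only transform is the Y-flip y_m = 150.778 − y_svg.

Shape 1 is a open polyline drawn with `<polyline>`. Its stroke #000000 means score at S489, F1955. After flipping Y the toolpath is (203.417,37.226) → (137.540,15.710) → (170.259,86.994).

Shape 2 is a line segment drawn with `<line>`. Its stroke #000000 means score at S489, F1955. After flipping Y the toolpath is (105.180,42.666) → (40.760,65.792).

; LightBurn 1.5.06
; GRBL device profile, absolute coords
G21
G90
G0 X203.417 Y37.226
M3 S489
G1 X137.540 Y15.710 F1955
G1 X170.259 Y86.994
G0 X105.180 Y42.666
M3 S489
G1 X40.760 Y65.792 F1955
M5
G0 X0.000 Y0.000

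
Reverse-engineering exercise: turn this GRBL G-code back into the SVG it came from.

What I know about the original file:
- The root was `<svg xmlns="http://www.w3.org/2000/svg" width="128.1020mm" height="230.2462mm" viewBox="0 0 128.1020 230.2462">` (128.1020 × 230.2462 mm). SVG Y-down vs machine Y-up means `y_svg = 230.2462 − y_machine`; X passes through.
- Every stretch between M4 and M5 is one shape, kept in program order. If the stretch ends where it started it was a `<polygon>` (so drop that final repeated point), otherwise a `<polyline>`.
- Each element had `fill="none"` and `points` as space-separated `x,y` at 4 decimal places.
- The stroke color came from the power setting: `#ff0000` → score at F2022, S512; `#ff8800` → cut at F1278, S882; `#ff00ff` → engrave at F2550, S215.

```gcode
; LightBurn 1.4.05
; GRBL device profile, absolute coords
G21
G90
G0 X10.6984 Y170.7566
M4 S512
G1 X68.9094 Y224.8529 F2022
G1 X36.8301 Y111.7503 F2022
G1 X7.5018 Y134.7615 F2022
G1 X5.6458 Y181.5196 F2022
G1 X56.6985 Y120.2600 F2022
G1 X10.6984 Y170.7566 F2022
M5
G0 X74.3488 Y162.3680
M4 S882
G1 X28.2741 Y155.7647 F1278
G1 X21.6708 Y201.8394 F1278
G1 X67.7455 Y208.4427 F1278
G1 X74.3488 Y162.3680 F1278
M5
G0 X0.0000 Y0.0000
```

<svg xmlns="http://www.w3.org/2000/svg" width="128.1020mm" height="230.2462mm" viewBox="0 0 128.1020 230.2462">
  <polygon points="10.6984,59.4896 68.9094,5.3933 36.8301,118.4959 7.5018,95.4847 5.6458,48.7266 56.6985,109.9862" fill="none" stroke="#ff0000"/>
  <polygon points="74.3488,67.8782 28.2741,74.4815 21.6708,28.4068 67.7455,21.8035" fill="none" stroke="#ff8800"/>
</svg>

Machine Y-up, SVG Y-down with viewBox height 230.2462, so y_svg = 230.2462 − y_machine; X carries over.

Run 1: S512 ⇒ score layer `#ff0000`. The run returns to its start, so emit a `<polygon>` with points (Y-flipped): 10.6984,59.4896 68.9094,5.3933 36.8301,118.4959 7.5018,95.4847 5.6458,48.7266 56.6985,109.9862.

Run 2: power S882 maps to stroke `#ff8800` (cut). The run returns to its start, so emit a `<polygon>` with points (Y-flipped): 74.3488,67.8782 28.2741,74.4815 21.6708,28.4068 67.7455,21.8035.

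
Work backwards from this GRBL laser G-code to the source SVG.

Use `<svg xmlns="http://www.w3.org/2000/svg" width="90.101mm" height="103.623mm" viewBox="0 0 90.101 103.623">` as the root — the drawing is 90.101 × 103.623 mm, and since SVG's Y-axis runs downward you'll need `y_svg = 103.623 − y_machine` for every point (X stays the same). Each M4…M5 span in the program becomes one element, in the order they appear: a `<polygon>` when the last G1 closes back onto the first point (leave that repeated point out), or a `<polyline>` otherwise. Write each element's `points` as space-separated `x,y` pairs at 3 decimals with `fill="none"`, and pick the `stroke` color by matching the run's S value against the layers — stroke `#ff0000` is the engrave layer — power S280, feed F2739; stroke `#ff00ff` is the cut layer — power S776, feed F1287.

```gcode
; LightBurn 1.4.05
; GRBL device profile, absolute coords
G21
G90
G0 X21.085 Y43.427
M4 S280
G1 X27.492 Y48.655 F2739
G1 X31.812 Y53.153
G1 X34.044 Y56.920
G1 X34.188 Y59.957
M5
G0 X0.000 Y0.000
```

<svg xmlns="http://www.w3.org/2000/svg" width="90.101mm" height="103.623mm" viewBox="0 0 90.101 103.623">
  <polyline points="21.085,60.196 27.492,54.968 31.812,50.470 34.044,46.703 34.188,43.666" fill="none" stroke="#ff0000"/>
</svg>

Machine Y-up, SVG Y-down with viewBox height 103.623, so y_svg = 103.623 − y_machine; X carries over. Every run uses S280, so all elements get stroke `#ff0000` (engrave).

Run 1: The run is open, so emit a `<polyline>` with points (Y-flipped): 21.085,60.196 27.492,54.968 31.812,50.470 34.044,46.703 34.188,43.666.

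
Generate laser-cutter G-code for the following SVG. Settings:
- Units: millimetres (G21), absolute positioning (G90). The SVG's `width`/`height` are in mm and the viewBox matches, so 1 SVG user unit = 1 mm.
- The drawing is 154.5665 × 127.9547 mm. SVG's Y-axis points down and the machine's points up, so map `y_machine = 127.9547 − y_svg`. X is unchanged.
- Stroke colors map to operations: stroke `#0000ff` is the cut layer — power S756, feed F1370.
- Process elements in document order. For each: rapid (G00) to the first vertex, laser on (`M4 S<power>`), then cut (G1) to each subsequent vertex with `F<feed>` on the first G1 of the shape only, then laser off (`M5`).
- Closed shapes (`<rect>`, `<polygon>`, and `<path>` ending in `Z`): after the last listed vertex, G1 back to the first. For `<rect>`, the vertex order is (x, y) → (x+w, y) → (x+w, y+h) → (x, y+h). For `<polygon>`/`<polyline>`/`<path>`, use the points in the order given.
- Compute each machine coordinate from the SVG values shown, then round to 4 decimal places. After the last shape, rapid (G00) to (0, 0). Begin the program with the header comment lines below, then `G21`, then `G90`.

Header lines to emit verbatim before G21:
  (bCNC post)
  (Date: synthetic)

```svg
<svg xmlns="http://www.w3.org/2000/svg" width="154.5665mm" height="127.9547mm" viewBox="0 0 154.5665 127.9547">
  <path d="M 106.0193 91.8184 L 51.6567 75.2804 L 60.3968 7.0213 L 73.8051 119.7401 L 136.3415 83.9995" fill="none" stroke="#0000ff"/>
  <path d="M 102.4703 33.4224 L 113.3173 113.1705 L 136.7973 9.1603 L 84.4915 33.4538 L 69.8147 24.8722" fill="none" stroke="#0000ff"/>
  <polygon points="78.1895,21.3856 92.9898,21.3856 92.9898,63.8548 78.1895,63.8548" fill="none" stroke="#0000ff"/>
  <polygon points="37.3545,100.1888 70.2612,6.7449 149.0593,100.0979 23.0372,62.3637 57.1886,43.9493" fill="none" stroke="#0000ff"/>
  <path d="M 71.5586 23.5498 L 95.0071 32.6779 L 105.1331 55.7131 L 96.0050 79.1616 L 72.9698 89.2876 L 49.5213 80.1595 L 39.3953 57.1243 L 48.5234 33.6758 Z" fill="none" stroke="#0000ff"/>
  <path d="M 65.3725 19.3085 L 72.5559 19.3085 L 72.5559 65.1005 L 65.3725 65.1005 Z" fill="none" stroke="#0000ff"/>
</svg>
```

Since the viewBox matches the mm dimensions, user units are millimetres directly. The only transform is the Y-flip y_m = 127.9547 − y_svg.

Shape 1 is a open polyline drawn with `<path>`. Its stroke #0000ff means cut at S756, F1370. After flipping Y the toolpath is (106.0193,36.1363) → (51.6567,52.6743) → (60.3968,120.9334) → (73.8051,8.2146) → (136.3415,43.9552).

Shape 2 is a open polyline drawn with `<path>`. Its stroke #0000ff means cut at S756, F1370. After flipping Y the toolpath is (102.4703,94.5323) → (113.3173,14.7842) → (136.7973,118.7944) → (84.4915,94.5009) → (69.8147,103.0825).

Shape 3 is a rectangle drawn with `<polygon>`. Its stroke #0000ff means cut at S756, F1370. After flipping Y the toolpath is (78.1895,106.5691) → (92.9898,106.5691) → (92.9898,64.0999) → (78.1895,64.0999) → (78.1895,106.5691), returning to the start.

Shape 4 is a closed polygon drawn with `<polygon>`. Its stroke #0000ff means cut at S756, F1370. After flipping Y the toolpath is (37.3545,27.7659) → (70.2612,121.2098) → (149.0593,27.8568) → (23.0372,65.5910) → (57.1886,84.0054) → (37.3545,27.7659), returning to the start.

Shape 5 is a regular polygon drawn with `<path>`. Its stroke #0000ff means cut at S756, F1370. After flipping Y the toolpath is (71.5586,104.4049) → (95.0071,95.2768) → (105.1331,72.2416) → (96.0050,48.7931) → (72.9698,38.6671) → (49.5213,47.7952) → (39.3953,70.8304) → (48.5234,94.2789) → (71.5586,104.4049), returning to the start.

Shape 6 is a rectangle drawn with `<path>`. Its stroke #0000ff means cut at S756, F1370. After flipping Y the toolpath is (65.3725,108.6462) → (72.5559,108.6462) → (72.5559,62.8542) → (65.3725,62.8542) → (65.3725,108.6462), returning to the start.

(bCNC post)
(Date: synthetic)
G21
G90
G00 X106.0193 Y36.1363
M4 S756
G1 X51.6567 Y52.6743 F1370
G1 X60.3968 Y120.9334
G1 X73.8051 Y8.2146
G1 X136.3415 Y43.9552
M5
G00 X102.4703 Y94.5323
M4 S756
G1 X113.3173 Y14.7842 F1370
G1 X136.7973 Y118.7944
G1 X84.4915 Y94.5009
G1 X69.8147 Y103.0825
M5
G00 X78.1895 Y106.5691
M4 S756
G1 X92.9898 Y106.5691 F1370
G1 X92.9898 Y64.0999
G1 X78.1895 Y64.0999
G1 X78.1895 Y106.5691
M5
G00 X37.3545 Y27.7659
M4 S756
G1 X70.2612 Y121.2098 F1370
G1 X149.0593 Y27.8568
G1 X23.0372 Y65.5910
G1 X57.1886 Y84.0054
G1 X37.3545 Y27.7659
M5
G00 X71.5586 Y104.4049
M4 S756
G1 X95.0071 Y95.2768 F1370
G1 X105.1331 Y72.2416
G1 X96.0050 Y48.7931
G1 X72.9698 Y38.6671
G1 X49.5213 Y47.7952
G1 X39.3953 Y70.8304
G1 X48.5234 Y94.2789
G1 X71.5586 Y104.4049
M5
G00 X65.3725 Y108.6462
M4 S756
G1 X72.5559 Y108.6462 F1370
G1 X72.5559 Y62.8542
G1 X65.3725 Y62.8542
G1 X65.3725 Y108.6462
M5
G00 X0.0000 Y0.0000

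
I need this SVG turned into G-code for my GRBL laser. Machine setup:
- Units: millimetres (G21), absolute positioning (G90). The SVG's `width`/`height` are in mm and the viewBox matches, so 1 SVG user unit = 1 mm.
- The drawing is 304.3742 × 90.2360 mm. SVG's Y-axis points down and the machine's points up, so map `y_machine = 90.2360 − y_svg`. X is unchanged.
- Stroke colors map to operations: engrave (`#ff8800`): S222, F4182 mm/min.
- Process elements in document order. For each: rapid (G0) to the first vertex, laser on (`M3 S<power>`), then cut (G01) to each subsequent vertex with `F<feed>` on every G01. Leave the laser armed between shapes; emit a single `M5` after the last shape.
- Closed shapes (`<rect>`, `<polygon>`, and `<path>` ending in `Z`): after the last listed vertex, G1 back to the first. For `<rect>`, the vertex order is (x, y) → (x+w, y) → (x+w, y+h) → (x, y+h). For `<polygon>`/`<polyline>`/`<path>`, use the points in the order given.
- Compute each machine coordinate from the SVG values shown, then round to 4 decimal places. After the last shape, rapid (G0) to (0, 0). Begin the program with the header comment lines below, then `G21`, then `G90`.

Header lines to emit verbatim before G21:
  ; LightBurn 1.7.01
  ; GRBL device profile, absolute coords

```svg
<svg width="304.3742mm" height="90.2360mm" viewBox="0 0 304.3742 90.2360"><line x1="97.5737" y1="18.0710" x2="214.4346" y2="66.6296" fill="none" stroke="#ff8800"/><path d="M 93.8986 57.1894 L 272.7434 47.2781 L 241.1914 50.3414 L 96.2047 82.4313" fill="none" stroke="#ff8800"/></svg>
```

; LightBurn 1.7.01
; GRBL device profile, absolute coords
G21
G90
G0 X97.5737 Y72.1650
M3 S222
G01 X214.4346 Y23.6064 F4182
G0 X93.8986 Y33.0466
M3 S222
G01 X272.7434 Y42.9579 F4182
G01 X241.1914 Y39.8946 F4182
G01 X96.2047 Y7.8047 F4182
M5
G0 X0.0000 Y0.0000

viewBox `0 0 304.3742 90.2360` with mm width/height → 1 unit = 1 mm. Flip: y_m = 90.2360 − y_svg.

**Shape 1** — `<line>` line segment, stroke `#ff8800` → engrave (S222, F4182). Machine vertices: (97.5737,72.1650) → (214.4346,23.6064). Open path.

**Shape 2** — `<path>` open polyline, stroke `#ff8800` → engrave (S222, F4182). Machine vertices: (93.8986,33.0466) → (272.7434,42.9579) → (241.1914,39.8946) → (96.2047,7.8047). Open path.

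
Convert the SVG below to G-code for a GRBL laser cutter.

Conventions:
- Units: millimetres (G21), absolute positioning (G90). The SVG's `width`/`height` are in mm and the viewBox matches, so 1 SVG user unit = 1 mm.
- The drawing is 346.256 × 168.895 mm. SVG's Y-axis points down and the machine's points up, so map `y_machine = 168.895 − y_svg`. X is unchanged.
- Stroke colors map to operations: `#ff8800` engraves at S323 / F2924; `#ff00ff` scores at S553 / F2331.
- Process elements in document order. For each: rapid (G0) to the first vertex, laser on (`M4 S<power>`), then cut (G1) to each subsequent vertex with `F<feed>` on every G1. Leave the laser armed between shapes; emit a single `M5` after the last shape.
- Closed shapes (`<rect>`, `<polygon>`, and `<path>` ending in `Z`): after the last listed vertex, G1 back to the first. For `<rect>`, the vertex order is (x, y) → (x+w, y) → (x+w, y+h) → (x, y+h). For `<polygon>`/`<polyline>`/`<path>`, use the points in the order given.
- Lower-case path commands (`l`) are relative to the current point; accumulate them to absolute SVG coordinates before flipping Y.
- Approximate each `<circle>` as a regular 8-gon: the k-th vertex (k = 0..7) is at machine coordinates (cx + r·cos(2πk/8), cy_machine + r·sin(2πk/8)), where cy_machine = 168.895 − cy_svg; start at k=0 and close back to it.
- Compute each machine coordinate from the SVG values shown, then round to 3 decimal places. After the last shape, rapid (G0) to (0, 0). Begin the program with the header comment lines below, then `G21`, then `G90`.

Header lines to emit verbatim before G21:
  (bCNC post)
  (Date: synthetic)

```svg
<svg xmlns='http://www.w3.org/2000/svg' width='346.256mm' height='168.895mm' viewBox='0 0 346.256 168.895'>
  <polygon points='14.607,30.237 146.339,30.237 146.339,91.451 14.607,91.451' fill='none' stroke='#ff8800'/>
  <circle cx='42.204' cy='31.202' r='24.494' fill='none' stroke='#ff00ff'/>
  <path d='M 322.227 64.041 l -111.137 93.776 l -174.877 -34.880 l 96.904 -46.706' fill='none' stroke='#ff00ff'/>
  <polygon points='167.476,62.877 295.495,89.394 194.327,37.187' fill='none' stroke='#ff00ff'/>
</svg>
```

Since the viewBox matches the mm dimensions, user units are millimetres directly. The only transform is the Y-flip y_m = 168.895 − y_svg.

Shape 1 is a rectangle drawn with `<polygon>`. Its stroke #ff8800 means engrave at S323, F2924. After flipping Y the toolpath is (14.607,138.658) → (146.339,138.658) → (146.339,77.444) → (14.607,77.444) → (14.607,138.658), returning to the start.

Shape 2 is a circle drawn with `<circle>`. Its stroke #ff00ff means score at S553, F2331. After flipping Y the toolpath is (66.698,137.693) → (59.524,155.013) → (42.204,162.187) → (24.884,155.013) → (17.710,137.693) → (24.884,120.373) → (42.204,113.199) → (59.524,120.373) → (66.698,137.693), returning to the start.

Shape 3 is a open polyline drawn with `<path>`. Its stroke #ff00ff means score at S553, F2331. After flipping Y the toolpath is (322.227,104.854) → (211.090,11.078) → (36.213,45.958) → (133.117,92.664).

Shape 4 is a closed polygon drawn with `<polygon>`. Its stroke #ff00ff means score at S553, F2331. After flipping Y the toolpath is (167.476,106.018) → (295.495,79.501) → (194.327,131.708) → (167.476,106.018), returning to the start.

(bCNC post)
(Date: synthetic)
G21
G90
G0 X14.607 Y138.658
M4 S323
G1 X146.339 Y138.658 F2924
G1 X146.339 Y77.444 F2924
G1 X14.607 Y77.444 F2924
G1 X14.607 Y138.658 F2924
G0 X66.698 Y137.693
M4 S553
G1 X59.524 Y155.013 F2331
G1 X42.204 Y162.187 F2331
G1 X24.884 Y155.013 F2331
G1 X17.710 Y137.693 F2331
G1 X24.884 Y120.373 F2331
G1 X42.204 Y113.199 F2331
G1 X59.524 Y120.373 F2331
G1 X66.698 Y137.693 F2331
G0 X322.227 Y104.854
M4 S553
G1 X211.090 Y11.078 F2331
G1 X36.213 Y45.958 F2331
G1 X133.117 Y92.664 F2331
G0 X167.476 Y106.018
M4 S553
G1 X295.495 Y79.501 F2331
G1 X194.327 Y131.708 F2331
G1 X167.476 Y106.018 F2331
M5
G0 X0.000 Y0.000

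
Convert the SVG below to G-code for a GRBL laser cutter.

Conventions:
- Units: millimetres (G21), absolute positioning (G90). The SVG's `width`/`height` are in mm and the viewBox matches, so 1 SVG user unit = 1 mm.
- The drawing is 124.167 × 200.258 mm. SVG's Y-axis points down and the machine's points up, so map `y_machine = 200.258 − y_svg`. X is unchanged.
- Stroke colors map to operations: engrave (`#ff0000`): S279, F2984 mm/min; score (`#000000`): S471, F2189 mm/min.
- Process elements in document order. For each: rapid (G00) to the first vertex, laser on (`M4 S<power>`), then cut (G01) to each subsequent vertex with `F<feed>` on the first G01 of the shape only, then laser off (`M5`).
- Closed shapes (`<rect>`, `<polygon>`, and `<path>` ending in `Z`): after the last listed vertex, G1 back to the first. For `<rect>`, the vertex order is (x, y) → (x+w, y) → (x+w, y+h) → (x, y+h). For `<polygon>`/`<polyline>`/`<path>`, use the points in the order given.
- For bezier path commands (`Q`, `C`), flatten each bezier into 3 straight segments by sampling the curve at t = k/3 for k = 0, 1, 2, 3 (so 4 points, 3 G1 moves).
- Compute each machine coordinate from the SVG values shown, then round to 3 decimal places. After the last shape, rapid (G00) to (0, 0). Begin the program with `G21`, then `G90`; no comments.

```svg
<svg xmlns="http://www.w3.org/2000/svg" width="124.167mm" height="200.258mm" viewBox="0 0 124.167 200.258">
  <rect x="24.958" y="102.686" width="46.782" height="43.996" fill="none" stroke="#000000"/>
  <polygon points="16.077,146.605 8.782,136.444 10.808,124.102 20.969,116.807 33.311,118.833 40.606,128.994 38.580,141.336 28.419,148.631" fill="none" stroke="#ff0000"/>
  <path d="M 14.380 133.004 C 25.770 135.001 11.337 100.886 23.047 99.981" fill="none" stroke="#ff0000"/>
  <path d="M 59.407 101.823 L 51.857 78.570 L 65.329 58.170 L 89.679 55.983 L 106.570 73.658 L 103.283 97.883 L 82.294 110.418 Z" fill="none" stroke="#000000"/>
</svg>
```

1 u = 1 mm; y_m = 200.258 − y.

[1] `<rect>` rectangle, #000000→score S471 F2189: (24.958,97.572) → (71.740,97.572) → (71.740,53.576) → (24.958,53.576) → (24.958,97.572) (closed)

[2] `<polygon>` regular polygon, #ff0000→engrave S279 F2984: (16.077,53.653) → (8.782,63.814) → (10.808,76.156) → (20.969,83.451) → (33.311,81.425) → (40.606,71.264) → (38.580,58.922) → (28.419,51.627) → (16.077,53.653) (closed)

[3] `<path>` cubic bezier, #ff0000→engrave S279 F2984: (14.380,67.254) → (19.087,74.727) → (18.127,90.869) → (23.047,100.277)

[4] `<path>` regular polygon, #000000→score S471 F2189: (59.407,98.435) → (51.857,121.688) → (65.329,142.088) → (89.679,144.275) → (106.570,126.600) → (103.283,102.375) → (82.294,89.840) → (59.407,98.435) (closed)

G21
G90
G00 X24.958 Y97.572
M4 S471
G01 X71.740 Y97.572 F2189
G01 X71.740 Y53.576
G01 X24.958 Y53.576
G01 X24.958 Y97.572
M5
G00 X16.077 Y53.653
M4 S279
G01 X8.782 Y63.814 F2984
G01 X10.808 Y76.156
G01 X20.969 Y83.451
G01 X33.311 Y81.425
G01 X40.606 Y71.264
G01 X38.580 Y58.922
G01 X28.419 Y51.627
G01 X16.077 Y53.653
M5
G00 X14.380 Y67.254
M4 S279
G01 X19.087 Y74.727 F2984
G01 X18.127 Y90.869
G01 X23.047 Y100.277
M5
G00 X59.407 Y98.435
M4 S471
G01 X51.857 Y121.688 F2189
G01 X65.329 Y142.088
G01 X89.679 Y144.275
G01 X106.570 Y126.600
G01 X103.283 Y102.375
G01 X82.294 Y89.840
G01 X59.407 Y98.435
M5
G00 X0.000 Y0.000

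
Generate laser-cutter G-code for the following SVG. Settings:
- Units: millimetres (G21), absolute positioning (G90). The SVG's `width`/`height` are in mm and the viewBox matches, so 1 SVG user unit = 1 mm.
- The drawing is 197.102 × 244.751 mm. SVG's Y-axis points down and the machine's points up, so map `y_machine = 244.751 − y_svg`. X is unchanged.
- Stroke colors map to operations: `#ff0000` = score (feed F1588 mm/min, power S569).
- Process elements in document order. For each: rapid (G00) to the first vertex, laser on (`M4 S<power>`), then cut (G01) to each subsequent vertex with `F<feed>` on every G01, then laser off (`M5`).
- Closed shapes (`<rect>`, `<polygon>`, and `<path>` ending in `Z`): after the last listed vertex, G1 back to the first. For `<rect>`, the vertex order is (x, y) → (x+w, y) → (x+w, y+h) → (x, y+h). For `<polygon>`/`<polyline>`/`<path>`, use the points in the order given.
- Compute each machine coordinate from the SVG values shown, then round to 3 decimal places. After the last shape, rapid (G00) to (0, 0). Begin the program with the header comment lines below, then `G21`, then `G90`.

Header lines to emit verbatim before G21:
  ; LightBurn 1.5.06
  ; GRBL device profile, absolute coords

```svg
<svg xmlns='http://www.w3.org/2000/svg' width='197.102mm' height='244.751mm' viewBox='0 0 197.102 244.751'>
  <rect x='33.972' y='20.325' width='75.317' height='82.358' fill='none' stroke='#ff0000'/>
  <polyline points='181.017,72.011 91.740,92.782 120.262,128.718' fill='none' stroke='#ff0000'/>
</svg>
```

; LightBurn 1.5.06
; GRBL device profile, absolute coords
G21
G90
G00 X33.972 Y224.426
M4 S569
G01 X109.289 Y224.426 F1588
G01 X109.289 Y142.068 F1588
G01 X33.972 Y142.068 F1588
G01 X33.972 Y224.426 F1588
M5
G00 X181.017 Y172.740
M4 S569
G01 X91.740 Y151.969 F1588
G01 X120.262 Y116.033 F1588
M5
G00 X0.000 Y0.000

Since the viewBox matches the mm dimensions, user units are millimetres directly. The only transform is the Y-flip y_m = 244.751 − y_svg.

Shape 1 is a rectangle drawn with `<rect>`. Its stroke #ff0000 means score at S569, F1588. After flipping Y the toolpath is (33.972,224.426) → (109.289,224.426) → (109.289,142.068) → (33.972,142.068) → (33.972,224.426), returning to the start.

Shape 2 is a open polyline drawn with `<polyline>`. Its stroke #ff0000 means score at S569, F1588. After flipping Y the toolpath is (181.017,172.740) → (91.740,151.969) → (120.262,116.033).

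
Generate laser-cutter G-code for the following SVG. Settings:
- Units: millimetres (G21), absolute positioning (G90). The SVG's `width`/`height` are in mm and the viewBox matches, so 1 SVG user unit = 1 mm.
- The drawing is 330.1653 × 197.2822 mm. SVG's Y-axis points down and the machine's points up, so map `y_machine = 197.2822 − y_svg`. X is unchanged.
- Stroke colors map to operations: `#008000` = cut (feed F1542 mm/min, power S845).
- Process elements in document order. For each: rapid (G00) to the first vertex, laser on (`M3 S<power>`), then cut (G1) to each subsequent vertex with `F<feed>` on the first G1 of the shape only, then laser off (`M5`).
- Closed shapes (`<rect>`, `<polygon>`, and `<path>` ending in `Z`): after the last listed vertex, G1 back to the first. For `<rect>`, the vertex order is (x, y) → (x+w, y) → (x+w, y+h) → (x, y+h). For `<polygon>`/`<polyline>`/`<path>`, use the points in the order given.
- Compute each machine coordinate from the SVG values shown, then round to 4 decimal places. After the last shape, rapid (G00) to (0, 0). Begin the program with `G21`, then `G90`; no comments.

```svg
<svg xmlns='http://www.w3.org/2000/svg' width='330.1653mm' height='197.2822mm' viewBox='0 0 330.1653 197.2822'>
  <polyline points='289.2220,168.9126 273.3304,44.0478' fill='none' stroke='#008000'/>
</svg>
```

G21
G90
G00 X289.2220 Y28.3696
M3 S845
G1 X273.3304 Y153.2344 F1542
M5
G00 X0.0000 Y0.0000

viewBox `0 0 330.1653 197.2822` with mm width/height → 1 unit = 1 mm. Flip: y_m = 197.2822 − y_svg.

**Shape 1** — `<polyline>` line segment, stroke `#008000` → cut (S845, F1542). Machine vertices: (289.2220,28.3696) → (273.3304,153.2344). Open path.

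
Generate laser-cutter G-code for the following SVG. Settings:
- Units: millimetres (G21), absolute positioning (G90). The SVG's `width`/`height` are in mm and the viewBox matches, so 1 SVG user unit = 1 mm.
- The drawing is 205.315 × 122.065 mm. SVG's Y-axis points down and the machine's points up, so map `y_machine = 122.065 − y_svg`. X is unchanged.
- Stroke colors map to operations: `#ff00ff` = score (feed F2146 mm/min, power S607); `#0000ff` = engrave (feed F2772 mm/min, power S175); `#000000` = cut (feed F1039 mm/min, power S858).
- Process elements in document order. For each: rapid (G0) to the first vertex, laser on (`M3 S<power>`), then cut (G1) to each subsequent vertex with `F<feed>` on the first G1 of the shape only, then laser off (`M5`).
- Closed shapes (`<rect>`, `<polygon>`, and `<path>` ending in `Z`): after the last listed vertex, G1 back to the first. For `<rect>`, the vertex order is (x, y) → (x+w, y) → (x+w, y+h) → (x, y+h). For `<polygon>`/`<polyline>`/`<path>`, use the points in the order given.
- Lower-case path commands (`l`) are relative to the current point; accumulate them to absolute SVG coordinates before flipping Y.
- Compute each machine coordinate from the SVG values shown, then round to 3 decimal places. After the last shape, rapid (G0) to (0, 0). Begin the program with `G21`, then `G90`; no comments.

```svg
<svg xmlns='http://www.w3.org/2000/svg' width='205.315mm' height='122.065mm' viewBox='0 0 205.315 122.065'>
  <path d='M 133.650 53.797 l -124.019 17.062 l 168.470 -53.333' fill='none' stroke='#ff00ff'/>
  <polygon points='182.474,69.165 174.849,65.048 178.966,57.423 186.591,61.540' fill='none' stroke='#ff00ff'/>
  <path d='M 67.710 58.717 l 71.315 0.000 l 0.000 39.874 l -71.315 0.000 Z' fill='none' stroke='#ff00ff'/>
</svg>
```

Since the viewBox matches the mm dimensions, user units are millimetres directly. The only transform is the Y-flip y_m = 122.065 − y_svg.

Shape 1 is a open polyline drawn with `<path>`. Its stroke #ff00ff means score at S607, F2146. After flipping Y the toolpath is (133.650,68.268) → (9.631,51.206) → (178.101,104.539).

Shape 2 is a regular polygon drawn with `<polygon>`. Its stroke #ff00ff means score at S607, F2146. After flipping Y the toolpath is (182.474,52.900) → (174.849,57.017) → (178.966,64.642) → (186.591,60.525) → (182.474,52.900), returning to the start.

Shape 3 is a rectangle drawn with `<path>`. Its stroke #ff00ff means score at S607, F2146. After flipping Y the toolpath is (67.710,63.348) → (139.025,63.348) → (139.025,23.474) → (67.710,23.474) → (67.710,63.348), returning to the start.

G21
G90
G0 X133.650 Y68.268
M3 S607
G1 X9.631 Y51.206 F2146
G1 X178.101 Y104.539
M5
G0 X182.474 Y52.900
M3 S607
G1 X174.849 Y57.017 F2146
G1 X178.966 Y64.642
G1 X186.591 Y60.525
G1 X182.474 Y52.900
M5
G0 X67.710 Y63.348
M3 S607
G1 X139.025 Y63.348 F2146
G1 X139.025 Y23.474
G1 X67.710 Y23.474
G1 X67.710 Y63.348
M5
G0 X0.000 Y0.000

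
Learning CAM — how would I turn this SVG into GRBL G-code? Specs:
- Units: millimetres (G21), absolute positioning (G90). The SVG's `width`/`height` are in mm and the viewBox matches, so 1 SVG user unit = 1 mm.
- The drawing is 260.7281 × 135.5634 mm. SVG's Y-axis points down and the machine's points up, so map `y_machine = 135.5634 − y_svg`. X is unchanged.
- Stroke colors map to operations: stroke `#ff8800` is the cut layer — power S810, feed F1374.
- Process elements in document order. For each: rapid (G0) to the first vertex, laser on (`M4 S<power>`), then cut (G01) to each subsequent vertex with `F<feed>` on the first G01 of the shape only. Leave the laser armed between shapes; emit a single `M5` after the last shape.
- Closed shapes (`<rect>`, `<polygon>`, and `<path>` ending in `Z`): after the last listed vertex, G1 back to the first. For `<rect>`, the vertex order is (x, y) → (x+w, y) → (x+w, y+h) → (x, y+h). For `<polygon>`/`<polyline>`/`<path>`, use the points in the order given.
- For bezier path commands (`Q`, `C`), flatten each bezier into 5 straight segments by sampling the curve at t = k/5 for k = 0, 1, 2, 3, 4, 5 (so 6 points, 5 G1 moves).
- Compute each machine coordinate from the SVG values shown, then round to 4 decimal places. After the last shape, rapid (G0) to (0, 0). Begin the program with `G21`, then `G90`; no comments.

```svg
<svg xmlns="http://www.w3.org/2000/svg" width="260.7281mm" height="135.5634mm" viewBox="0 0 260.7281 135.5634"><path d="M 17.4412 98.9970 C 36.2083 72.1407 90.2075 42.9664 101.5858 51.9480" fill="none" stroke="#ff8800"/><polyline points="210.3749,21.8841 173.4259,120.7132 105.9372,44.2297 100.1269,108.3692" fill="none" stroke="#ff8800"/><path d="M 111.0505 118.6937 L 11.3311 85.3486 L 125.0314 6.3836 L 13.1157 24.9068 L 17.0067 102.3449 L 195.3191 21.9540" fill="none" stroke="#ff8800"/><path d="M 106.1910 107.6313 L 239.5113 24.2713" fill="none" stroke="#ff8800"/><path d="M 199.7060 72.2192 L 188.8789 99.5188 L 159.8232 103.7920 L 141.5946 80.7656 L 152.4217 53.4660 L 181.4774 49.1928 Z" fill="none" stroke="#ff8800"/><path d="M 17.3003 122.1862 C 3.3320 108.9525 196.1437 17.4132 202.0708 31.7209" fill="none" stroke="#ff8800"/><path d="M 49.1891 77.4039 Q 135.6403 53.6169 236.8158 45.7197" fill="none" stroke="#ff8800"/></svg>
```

Since the viewBox matches the mm dimensions, user units are millimetres directly. The only transform is the Y-flip y_m = 135.5634 − y_svg.

Shape 1 is a cubic bezier drawn with `<path>`. Its stroke #ff8800 means cut at S810, F1374. After flipping Y the toolpath is (17.4412,36.5664) → (32.3065,52.6345) → (51.8905,67.3163) → (72.4564,78.6688) → (90.2671,84.7494) → (101.5858,83.6154).

Shape 2 is a open polyline drawn with `<polyline>`. Its stroke #ff8800 means cut at S810, F1374. After flipping Y the toolpath is (210.3749,113.6793) → (173.4259,14.8502) → (105.9372,91.3337) → (100.1269,27.1942).

Shape 3 is a open polyline drawn with `<path>`. Its stroke #ff8800 means cut at S810, F1374. After flipping Y the toolpath is (111.0505,16.8697) → (11.3311,50.2148) → (125.0314,129.1798) → (13.1157,110.6566) → (17.0067,33.2185) → (195.3191,113.6094).

Shape 4 is a line segment drawn with `<path>`. Its stroke #ff8800 means cut at S810, F1374. After flipping Y the toolpath is (106.1910,27.9321) → (239.5113,111.2921).

Shape 5 is a regular polygon drawn with `<path>`. Its stroke #ff8800 means cut at S810, F1374. After flipping Y the toolpath is (199.7060,63.3442) → (188.8789,36.0446) → (159.8232,31.7714) → (141.5946,54.7978) → (152.4217,82.0974) → (181.4774,86.3706) → (199.7060,63.3442), returning to the start.

Shape 6 is a cubic bezier drawn with `<path>`. Its stroke #ff8800 means cut at S810, F1374. After flipping Y the toolpath is (17.3003,13.3772) → (30.5836,29.2409) → (74.5982,55.0586) → (130.4482,81.9909) → (179.2377,101.1987) → (202.0708,103.8425).

Shape 7 is a quadratic bezier drawn with `<path>`. Its stroke #ff8800 means cut at S810, F1374. After flipping Y the toolpath is (49.1891,58.1595) → (84.3586,67.0387) → (120.7059,74.6467) → (158.2313,80.9836) → (196.9346,86.0492) → (236.8158,89.8437).

G21
G90
G0 X17.4412 Y36.5664
M4 S810
G01 X32.3065 Y52.6345 F1374
G01 X51.8905 Y67.3163
G01 X72.4564 Y78.6688
G01 X90.2671 Y84.7494
G01 X101.5858 Y83.6154
G0 X210.3749 Y113.6793
M4 S810
G01 X173.4259 Y14.8502 F1374
G01 X105.9372 Y91.3337
G01 X100.1269 Y27.1942
G0 X111.0505 Y16.8697
M4 S810
G01 X11.3311 Y50.2148 F1374
G01 X125.0314 Y129.1798
G01 X13.1157 Y110.6566
G01 X17.0067 Y33.2185
G01 X195.3191 Y113.6094
G0 X106.1910 Y27.9321
M4 S810
G01 X239.5113 Y111.2921 F1374
G0 X199.7060 Y63.3442
M4 S810
G01 X188.8789 Y36.0446 F1374
G01 X159.8232 Y31.7714
G01 X141.5946 Y54.7978
G01 X152.4217 Y82.0974
G01 X181.4774 Y86.3706
G01 X199.7060 Y63.3442
G0 X17.3003 Y13.3772
M4 S810
G01 X30.5836 Y29.2409 F1374
G01 X74.5982 Y55.0586
G01 X130.4482 Y81.9909
G01 X179.2377 Y101.1987
G01 X202.0708 Y103.8425
G0 X49.1891 Y58.1595
M4 S810
G01 X84.3586 Y67.0387 F1374
G01 X120.7059 Y74.6467
G01 X158.2313 Y80.9836
G01 X196.9346 Y86.0492
G01 X236.8158 Y89.8437
M5
G0 X0.0000 Y0.0000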